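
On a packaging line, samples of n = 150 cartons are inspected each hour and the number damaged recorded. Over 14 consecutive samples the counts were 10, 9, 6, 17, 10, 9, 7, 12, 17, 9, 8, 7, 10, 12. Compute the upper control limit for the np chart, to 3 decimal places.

p̄ = Σdᵢ / (k·n) = 143 / (14 × 150) = 0.06810
UCL = np̄ + 3·√(np̄(1−p̄)) = 10.2143 + 3 × √(10.2143×0.93190) = 10.2143 + 3 × 3.0852 = 19.4700

19.470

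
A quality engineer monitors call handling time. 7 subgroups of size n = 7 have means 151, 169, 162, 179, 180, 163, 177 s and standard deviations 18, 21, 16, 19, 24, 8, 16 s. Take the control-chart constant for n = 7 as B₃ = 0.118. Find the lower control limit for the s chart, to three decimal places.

2.057

s̄ = (18 + 21 + 16 + 19 + 24 + 8 + 16) / 7 = 17.4286
LCL_s = B₃·s̄ = 0.118 × 17.4286 = 2.0566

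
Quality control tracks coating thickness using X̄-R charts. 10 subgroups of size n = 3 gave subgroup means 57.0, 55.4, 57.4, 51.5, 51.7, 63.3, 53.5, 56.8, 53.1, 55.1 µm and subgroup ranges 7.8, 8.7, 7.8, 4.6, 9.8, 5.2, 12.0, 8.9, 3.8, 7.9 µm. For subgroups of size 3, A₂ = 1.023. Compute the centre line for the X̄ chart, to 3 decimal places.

X̄̄ = (57.0 + 55.4 + 57.4 + 51.5 + 51.7 + 63.3 + 53.5 + 56.8 + 53.1 + 55.1) / 10 = 554.8000 / 10 = 55.4800
CL = X̄̄ = 55.4800

55.480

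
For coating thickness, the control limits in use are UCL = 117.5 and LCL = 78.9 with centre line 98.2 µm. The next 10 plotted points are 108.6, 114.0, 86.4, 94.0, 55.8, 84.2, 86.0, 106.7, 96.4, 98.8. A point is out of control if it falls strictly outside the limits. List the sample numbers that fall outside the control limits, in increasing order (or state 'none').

Compare each point to [78.9, 117.5]: sample 5 = 55.8 < LCL.

5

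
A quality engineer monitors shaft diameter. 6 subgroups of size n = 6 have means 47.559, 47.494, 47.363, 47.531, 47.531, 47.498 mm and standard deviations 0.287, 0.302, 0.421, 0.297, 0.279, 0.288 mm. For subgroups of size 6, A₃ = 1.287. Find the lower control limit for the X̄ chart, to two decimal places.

47.09

X̄̄ = (47.559 + 47.494 + 47.363 + 47.531 + 47.531 + 47.498) / 6 = 47.4960
s̄ = (0.287 + 0.302 + 0.421 + 0.297 + 0.279 + 0.288) / 6 = 0.3123
LCL = X̄̄ − A₃·s̄ = 47.4960 − 1.287 × 0.3123 = 47.0940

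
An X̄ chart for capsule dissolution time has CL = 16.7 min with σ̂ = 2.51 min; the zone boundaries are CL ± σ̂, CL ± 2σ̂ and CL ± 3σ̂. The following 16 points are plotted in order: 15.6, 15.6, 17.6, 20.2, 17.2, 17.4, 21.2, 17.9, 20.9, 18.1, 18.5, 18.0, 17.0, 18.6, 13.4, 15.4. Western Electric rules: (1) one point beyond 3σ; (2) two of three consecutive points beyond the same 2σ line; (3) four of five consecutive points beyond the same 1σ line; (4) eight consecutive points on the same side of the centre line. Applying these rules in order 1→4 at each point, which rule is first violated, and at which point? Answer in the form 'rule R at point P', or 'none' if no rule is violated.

Zone of each point (C = within 1σ̂, B = 1σ̂–2σ̂, A = 2σ̂–3σ̂, * = beyond 3σ̂; sign = side of CL): 1:-C, 2:-C, 3:+C, 4:+B, 5:+C, 6:+C, 7:+B, 8:+C, 9:+B, 10:+C, 11:+C, 12:+C, 13:+C, 14:+C, 15:-B, 16:-C
Rule 4 (eight consecutive points on the same side of the centre line) is satisfied at point 10.

rule 4 at point 10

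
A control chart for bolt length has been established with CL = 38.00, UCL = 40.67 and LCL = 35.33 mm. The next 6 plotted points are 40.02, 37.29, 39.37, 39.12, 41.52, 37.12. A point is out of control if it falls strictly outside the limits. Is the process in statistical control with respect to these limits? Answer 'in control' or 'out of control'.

out of control

Compare each point to [35.33, 40.67]: sample 5 = 41.52 > UCL.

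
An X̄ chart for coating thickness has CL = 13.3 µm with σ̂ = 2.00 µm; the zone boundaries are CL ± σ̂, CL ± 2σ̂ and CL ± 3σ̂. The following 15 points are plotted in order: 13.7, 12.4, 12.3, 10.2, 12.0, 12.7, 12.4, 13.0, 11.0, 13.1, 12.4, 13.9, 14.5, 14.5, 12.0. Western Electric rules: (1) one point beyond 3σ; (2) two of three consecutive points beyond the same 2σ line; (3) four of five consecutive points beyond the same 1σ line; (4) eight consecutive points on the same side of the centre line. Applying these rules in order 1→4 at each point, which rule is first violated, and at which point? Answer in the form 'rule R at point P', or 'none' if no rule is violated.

rule 4 at point 9

Zone of each point (C = within 1σ̂, B = 1σ̂–2σ̂, A = 2σ̂–3σ̂, * = beyond 3σ̂; sign = side of CL): 1:+C, 2:-C, 3:-C, 4:-B, 5:-C, 6:-C, 7:-C, 8:-C, 9:-B, 10:-C, 11:-C, 12:+C, 13:+C, 14:+C, 15:-C
Rule 4 (eight consecutive points on the same side of the centre line) is satisfied at point 9.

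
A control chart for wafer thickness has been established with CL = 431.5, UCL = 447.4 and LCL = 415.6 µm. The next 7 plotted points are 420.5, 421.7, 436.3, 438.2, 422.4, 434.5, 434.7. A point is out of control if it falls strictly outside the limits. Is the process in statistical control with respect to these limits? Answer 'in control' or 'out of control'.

in control

All 7 points lie within [415.6, 447.4].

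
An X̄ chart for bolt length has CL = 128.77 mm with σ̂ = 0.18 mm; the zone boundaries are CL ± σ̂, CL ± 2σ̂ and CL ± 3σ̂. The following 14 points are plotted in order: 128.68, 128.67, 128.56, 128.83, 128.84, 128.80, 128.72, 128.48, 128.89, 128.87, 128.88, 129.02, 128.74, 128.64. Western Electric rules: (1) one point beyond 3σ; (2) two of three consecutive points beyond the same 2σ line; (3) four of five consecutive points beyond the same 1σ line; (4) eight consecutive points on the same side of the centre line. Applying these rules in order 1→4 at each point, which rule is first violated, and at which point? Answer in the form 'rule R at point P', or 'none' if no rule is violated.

none

Zone of each point (C = within 1σ̂, B = 1σ̂–2σ̂, A = 2σ̂–3σ̂, * = beyond 3σ̂; sign = side of CL): 1:-C, 2:-C, 3:-B, 4:+C, 5:+C, 6:+C, 7:-C, 8:-B, 9:+C, 10:+C, 11:+C, 12:+B, 13:-C, 14:-C
No rule fires across all 14 points.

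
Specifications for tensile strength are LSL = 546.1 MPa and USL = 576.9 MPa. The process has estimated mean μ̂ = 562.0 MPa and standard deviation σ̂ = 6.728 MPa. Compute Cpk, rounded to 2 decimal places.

0.74

Cpu = (USL − μ̂) / (3σ̂) = (576.9 − 562.0) / (3 × 6.728) = 0.7382; Cpl = (μ̂ − LSL) / (3σ̂) = (562.0 − 546.1) / (3 × 6.728) = 0.7878; Cpk = min(Cpu, Cpl) = 0.7382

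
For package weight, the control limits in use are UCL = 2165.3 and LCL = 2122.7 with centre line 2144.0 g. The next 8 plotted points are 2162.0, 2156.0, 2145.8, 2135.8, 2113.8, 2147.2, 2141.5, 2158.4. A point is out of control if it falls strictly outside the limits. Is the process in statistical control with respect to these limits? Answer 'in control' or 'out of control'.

Compare each point to [2122.7, 2165.3]: sample 5 = 2113.8 < LCL.

out of control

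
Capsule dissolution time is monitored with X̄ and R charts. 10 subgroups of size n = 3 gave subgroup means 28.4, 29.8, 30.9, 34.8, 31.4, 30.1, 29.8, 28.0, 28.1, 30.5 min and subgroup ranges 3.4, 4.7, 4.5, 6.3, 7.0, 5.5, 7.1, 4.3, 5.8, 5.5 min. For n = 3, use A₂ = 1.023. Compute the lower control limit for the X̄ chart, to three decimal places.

X̄̄ = (28.4 + 29.8 + 30.9 + 34.8 + 31.4 + 30.1 + 29.8 + 28.0 + 28.1 + 30.5) / 10 = 301.8000 / 10 = 30.1800
R̄ = (3.4 + 4.7 + 4.5 + 6.3 + 7.0 + 5.5 + 7.1 + 4.3 + 5.8 + 5.5) / 10 = 54.1000 / 10 = 5.4100
LCL = X̄̄ − A₂·R̄ = 30.1800 − 1.023 × 5.4100 = 24.6456

24.646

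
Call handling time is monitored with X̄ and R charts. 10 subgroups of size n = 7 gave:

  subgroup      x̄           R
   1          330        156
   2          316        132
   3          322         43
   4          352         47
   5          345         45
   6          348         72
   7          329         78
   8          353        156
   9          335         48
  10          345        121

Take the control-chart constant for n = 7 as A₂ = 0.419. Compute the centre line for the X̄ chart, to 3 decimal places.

337.500

X̄̄ = (330 + 316 + 322 + 352 + 345 + 348 + 329 + 353 + 335 + 345) / 10 = 3375.0000 / 10 = 337.5000
CL = X̄̄ = 337.5000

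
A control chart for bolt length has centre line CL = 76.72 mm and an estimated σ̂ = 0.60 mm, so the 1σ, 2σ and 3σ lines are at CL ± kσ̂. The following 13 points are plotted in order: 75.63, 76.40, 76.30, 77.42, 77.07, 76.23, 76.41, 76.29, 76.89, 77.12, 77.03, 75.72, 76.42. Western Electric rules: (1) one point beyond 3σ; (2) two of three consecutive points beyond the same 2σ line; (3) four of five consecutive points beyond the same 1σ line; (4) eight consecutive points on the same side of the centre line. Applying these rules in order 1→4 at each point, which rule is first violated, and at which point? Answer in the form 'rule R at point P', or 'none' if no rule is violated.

none

Zone of each point (C = within 1σ̂, B = 1σ̂–2σ̂, A = 2σ̂–3σ̂, * = beyond 3σ̂; sign = side of CL): 1:-B, 2:-C, 3:-C, 4:+B, 5:+C, 6:-C, 7:-C, 8:-C, 9:+C, 10:+C, 11:+C, 12:-B, 13:-C
No rule fires across all 13 points.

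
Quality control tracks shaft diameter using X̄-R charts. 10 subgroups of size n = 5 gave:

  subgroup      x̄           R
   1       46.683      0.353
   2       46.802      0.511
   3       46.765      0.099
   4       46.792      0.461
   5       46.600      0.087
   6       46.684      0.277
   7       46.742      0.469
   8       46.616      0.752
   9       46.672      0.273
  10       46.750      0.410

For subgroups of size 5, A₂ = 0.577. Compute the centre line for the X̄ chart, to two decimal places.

X̄̄ = (46.683 + 46.802 + 46.765 + 46.792 + 46.600 + 46.684 + 46.742 + 46.616 + 46.672 + 46.750) / 10 = 467.1060 / 10 = 46.7106
CL = X̄̄ = 46.7106

46.71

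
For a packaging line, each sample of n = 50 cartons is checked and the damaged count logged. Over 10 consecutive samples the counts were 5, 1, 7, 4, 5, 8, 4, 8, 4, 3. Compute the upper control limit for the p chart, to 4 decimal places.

0.2241

p̄ = Σdᵢ / (k·n) = 49 / (10 × 50) = 0.09800
UCL = p̄ + 3·√(p̄(1−p̄)/n) = 0.09800 + 3 × √(0.09800×0.90200/50) = 0.09800 + 3 × 0.04205 = 0.22414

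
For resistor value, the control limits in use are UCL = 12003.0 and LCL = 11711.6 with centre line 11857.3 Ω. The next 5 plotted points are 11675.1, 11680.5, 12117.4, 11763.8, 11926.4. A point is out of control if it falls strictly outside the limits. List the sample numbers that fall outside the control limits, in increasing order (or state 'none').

Compare each point to [11711.6, 12003.0]: sample 1 = 11675.1 < LCL; sample 2 = 11680.5 < LCL; sample 3 = 12117.4 > UCL.

1, 2, 3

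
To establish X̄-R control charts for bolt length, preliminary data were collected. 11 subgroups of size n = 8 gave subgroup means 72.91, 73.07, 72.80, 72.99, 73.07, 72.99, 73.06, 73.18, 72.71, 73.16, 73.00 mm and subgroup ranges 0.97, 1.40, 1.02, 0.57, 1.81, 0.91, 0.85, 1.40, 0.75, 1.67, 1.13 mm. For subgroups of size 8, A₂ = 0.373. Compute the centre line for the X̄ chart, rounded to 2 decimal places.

72.99

X̄̄ = (72.91 + 73.07 + 72.80 + 72.99 + 73.07 + 72.99 + 73.06 + 73.18 + 72.71 + 73.16 + 73.00) / 11 = 802.9400 / 11 = 72.9945
CL = X̄̄ = 72.9945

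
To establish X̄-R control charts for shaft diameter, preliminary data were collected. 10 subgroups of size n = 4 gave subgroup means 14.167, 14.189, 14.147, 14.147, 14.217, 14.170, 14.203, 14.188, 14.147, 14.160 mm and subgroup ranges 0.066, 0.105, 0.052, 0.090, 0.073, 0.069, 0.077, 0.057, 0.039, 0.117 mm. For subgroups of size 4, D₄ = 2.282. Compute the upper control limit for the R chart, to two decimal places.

0.17

R̄ = (0.066 + 0.105 + 0.052 + 0.090 + 0.073 + 0.069 + 0.077 + 0.057 + 0.039 + 0.117) / 10 = 0.7450 / 10 = 0.0745
UCL_R = D₄·R̄ = 2.282 × 0.0745 = 0.1700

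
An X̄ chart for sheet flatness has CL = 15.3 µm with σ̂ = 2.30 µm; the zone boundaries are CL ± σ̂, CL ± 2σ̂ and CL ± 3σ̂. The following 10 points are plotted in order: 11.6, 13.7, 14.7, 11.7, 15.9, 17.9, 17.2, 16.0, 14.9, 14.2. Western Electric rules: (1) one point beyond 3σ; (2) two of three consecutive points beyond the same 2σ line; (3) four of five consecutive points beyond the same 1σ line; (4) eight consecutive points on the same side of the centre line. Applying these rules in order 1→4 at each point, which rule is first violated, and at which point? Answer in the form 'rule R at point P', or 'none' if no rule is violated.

none

Zone of each point (C = within 1σ̂, B = 1σ̂–2σ̂, A = 2σ̂–3σ̂, * = beyond 3σ̂; sign = side of CL): 1:-B, 2:-C, 3:-C, 4:-B, 5:+C, 6:+B, 7:+C, 8:+C, 9:-C, 10:-C
No rule fires across all 10 points.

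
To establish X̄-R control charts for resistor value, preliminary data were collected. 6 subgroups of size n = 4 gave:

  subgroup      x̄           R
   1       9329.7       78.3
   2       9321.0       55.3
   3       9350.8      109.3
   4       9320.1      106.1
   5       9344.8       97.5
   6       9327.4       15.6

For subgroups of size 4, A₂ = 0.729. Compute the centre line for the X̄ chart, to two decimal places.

9332.30

X̄̄ = (9329.7 + 9321.0 + 9350.8 + 9320.1 + 9344.8 + 9327.4) / 6 = 55993.8000 / 6 = 9332.3000
CL = X̄̄ = 9332.3000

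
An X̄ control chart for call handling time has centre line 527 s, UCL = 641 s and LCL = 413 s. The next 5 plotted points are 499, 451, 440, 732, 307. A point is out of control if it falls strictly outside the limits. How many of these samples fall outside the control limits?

2

Compare each point to [413, 641]: sample 4 = 732 > UCL; sample 5 = 307 < LCL.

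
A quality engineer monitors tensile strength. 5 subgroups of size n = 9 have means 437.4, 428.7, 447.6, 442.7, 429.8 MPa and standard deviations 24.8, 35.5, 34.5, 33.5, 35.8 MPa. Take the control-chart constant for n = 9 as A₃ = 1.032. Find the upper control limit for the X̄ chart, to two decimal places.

471.11

X̄̄ = (437.4 + 428.7 + 447.6 + 442.7 + 429.8) / 5 = 437.2400
s̄ = (24.8 + 35.5 + 34.5 + 33.5 + 35.8) / 5 = 32.8200
UCL = X̄̄ + A₃·s̄ = 437.2400 + 1.032 × 32.8200 = 471.1102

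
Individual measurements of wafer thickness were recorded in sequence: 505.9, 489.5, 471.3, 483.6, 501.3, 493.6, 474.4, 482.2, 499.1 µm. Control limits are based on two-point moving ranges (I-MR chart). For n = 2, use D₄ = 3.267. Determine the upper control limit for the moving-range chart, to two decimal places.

47.45

Moving ranges: 16.4, 18.2, 12.3, 17.7, 7.7, 19.2, 7.8, 16.9; M̄R̄ = 116.2000 / 8 = 14.5250
UCL_MR = D₄·M̄R̄ = 3.267 × 14.5250 = 47.4532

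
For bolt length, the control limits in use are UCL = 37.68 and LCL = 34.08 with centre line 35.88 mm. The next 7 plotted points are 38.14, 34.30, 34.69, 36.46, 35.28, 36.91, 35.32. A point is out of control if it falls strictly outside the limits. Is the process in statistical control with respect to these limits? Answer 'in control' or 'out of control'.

Compare each point to [34.08, 37.68]: sample 1 = 38.14 > UCL.

out of control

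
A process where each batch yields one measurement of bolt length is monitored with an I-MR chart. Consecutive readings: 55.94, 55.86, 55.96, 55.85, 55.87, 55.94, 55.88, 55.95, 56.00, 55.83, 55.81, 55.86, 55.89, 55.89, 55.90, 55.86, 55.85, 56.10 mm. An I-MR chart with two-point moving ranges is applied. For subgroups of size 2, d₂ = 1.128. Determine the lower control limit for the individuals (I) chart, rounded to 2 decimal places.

55.72

X̄ = (55.94 + 55.86 + 55.96 + 55.85 + 55.87 + 55.94 + 55.88 + 55.95 + 56.00 + 55.83 + 55.81 + 55.86 + 55.89 + 55.89 + 55.90 + 55.86 + 55.85 + 56.10) / 18 = 55.9022
Moving ranges: 0.08, 0.10, 0.11, 0.02, 0.07, 0.06, 0.07, 0.05, 0.17, 0.02, 0.05, 0.03, 0.00, 0.01, 0.04, 0.01, 0.25; M̄R̄ = 1.1400 / 17 = 0.0671
LCL = X̄ − 3·M̄R̄/d₂ = 55.9022 − 3 × 0.0671 / 1.128 = 55.7239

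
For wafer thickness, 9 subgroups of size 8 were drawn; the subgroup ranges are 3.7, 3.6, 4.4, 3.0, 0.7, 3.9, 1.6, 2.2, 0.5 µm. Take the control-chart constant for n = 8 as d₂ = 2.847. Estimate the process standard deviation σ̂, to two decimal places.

R̄ = (3.7 + 3.6 + 4.4 + 3.0 + 0.7 + 3.9 + 1.6 + 2.2 + 0.5) / 9 = 2.6222
σ̂ = R̄ / d₂ = 2.6222 / 2.847 = 0.9210

0.92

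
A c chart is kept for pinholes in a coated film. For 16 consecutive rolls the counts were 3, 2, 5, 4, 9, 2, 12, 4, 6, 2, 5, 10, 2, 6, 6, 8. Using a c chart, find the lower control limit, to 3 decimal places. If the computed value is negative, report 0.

0.000

c̄ = (3 + 2 + 5 + 4 + 9 + 2 + 12 + 4 + 6 + 2 + 5 + 10 + 2 + 6 + 6 + 8) / 16 = 86 / 16 = 5.3750
LCL = c̄ − 3√c̄ = 5.3750 − 3 × 2.3184 = -1.5802 → 0 (cannot be negative)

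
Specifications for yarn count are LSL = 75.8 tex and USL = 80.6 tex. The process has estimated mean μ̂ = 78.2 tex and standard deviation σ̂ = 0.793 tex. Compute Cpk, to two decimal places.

1.01

Cpu = (USL − μ̂) / (3σ̂) = (80.6 − 78.2) / (3 × 0.793) = 1.0088; Cpl = (μ̂ − LSL) / (3σ̂) = (78.2 − 75.8) / (3 × 0.793) = 1.0088; Cpk = min(Cpu, Cpl) = 1.0088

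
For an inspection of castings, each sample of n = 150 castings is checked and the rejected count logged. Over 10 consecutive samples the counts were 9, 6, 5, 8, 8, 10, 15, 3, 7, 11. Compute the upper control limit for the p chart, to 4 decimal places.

0.1104

p̄ = Σdᵢ / (k·n) = 82 / (10 × 150) = 0.05467
UCL = p̄ + 3·√(p̄(1−p̄)/n) = 0.05467 + 3 × √(0.05467×0.94533/150) = 0.05467 + 3 × 0.01856 = 0.11035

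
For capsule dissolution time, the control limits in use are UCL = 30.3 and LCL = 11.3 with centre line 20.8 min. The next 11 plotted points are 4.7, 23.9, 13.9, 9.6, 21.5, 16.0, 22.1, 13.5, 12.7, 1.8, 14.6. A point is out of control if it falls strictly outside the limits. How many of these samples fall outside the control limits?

3

Compare each point to [11.3, 30.3]: sample 1 = 4.7 < LCL; sample 4 = 9.6 < LCL; sample 10 = 1.8 < LCL.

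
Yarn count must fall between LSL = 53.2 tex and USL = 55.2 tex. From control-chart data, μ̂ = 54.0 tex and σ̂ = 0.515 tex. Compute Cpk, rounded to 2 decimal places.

0.52

Cpu = (USL − μ̂) / (3σ̂) = (55.2 − 54.0) / (3 × 0.515) = 0.7767; Cpl = (μ̂ − LSL) / (3σ̂) = (54.0 − 53.2) / (3 × 0.515) = 0.5178; Cpk = min(Cpu, Cpl) = 0.5178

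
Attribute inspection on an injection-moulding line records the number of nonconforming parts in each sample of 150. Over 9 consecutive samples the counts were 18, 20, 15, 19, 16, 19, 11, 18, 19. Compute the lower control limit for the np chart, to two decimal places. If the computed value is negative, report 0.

5.51

p̄ = Σdᵢ / (k·n) = 155 / (9 × 150) = 0.11481
LCL = np̄ − 3·√(np̄(1−p̄)) = 17.2222 − 3 × 3.9045 = 5.5088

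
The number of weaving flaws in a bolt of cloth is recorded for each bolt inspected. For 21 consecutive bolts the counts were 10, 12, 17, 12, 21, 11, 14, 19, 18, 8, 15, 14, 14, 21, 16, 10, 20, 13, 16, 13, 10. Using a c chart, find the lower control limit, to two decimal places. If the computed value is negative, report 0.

c̄ = (10 + 12 + 17 + 12 + 21 + 11 + 14 + 19 + 18 + 8 + 15 + 14 + 14 + 21 + 16 + 10 + 20 + 13 + 16 + 13 + 10) / 21 = 304 / 21 = 14.4762
LCL = c̄ − 3√c̄ = 14.4762 − 3 × 3.8048 = 3.0619

3.06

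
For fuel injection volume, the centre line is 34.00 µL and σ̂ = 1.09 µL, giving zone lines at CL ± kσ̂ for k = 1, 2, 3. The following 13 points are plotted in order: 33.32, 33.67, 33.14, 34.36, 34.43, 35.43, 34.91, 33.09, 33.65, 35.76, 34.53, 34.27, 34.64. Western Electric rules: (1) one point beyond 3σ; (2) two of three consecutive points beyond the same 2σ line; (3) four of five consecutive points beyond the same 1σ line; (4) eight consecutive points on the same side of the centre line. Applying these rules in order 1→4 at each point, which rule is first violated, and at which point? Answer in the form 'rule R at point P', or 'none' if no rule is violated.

Zone of each point (C = within 1σ̂, B = 1σ̂–2σ̂, A = 2σ̂–3σ̂, * = beyond 3σ̂; sign = side of CL): 1:-C, 2:-C, 3:-C, 4:+C, 5:+C, 6:+B, 7:+C, 8:-C, 9:-C, 10:+B, 11:+C, 12:+C, 13:+C
No rule fires across all 13 points.

none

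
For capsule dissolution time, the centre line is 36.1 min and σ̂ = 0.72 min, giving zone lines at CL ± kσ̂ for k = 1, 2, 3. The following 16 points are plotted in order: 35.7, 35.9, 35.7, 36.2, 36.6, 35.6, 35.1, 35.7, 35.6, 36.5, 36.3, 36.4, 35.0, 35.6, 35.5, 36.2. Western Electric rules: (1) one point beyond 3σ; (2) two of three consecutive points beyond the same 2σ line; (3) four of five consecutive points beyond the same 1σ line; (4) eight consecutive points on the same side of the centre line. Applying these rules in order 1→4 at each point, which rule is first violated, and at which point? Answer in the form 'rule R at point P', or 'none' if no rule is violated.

Zone of each point (C = within 1σ̂, B = 1σ̂–2σ̂, A = 2σ̂–3σ̂, * = beyond 3σ̂; sign = side of CL): 1:-C, 2:-C, 3:-C, 4:+C, 5:+C, 6:-C, 7:-B, 8:-C, 9:-C, 10:+C, 11:+C, 12:+C, 13:-B, 14:-C, 15:-C, 16:+C
No rule fires across all 16 points.

none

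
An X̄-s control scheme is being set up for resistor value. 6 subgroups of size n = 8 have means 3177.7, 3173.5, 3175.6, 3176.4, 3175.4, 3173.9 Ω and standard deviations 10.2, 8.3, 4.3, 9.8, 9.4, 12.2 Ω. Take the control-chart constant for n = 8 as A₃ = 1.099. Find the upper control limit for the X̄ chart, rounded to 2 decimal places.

3185.34

X̄̄ = (3177.7 + 3173.5 + 3175.6 + 3176.4 + 3175.4 + 3173.9) / 6 = 3175.4167
s̄ = (10.2 + 8.3 + 4.3 + 9.8 + 9.4 + 12.2) / 6 = 9.0333
UCL = X̄̄ + A₃·s̄ = 3175.4167 + 1.099 × 9.0333 = 3185.3443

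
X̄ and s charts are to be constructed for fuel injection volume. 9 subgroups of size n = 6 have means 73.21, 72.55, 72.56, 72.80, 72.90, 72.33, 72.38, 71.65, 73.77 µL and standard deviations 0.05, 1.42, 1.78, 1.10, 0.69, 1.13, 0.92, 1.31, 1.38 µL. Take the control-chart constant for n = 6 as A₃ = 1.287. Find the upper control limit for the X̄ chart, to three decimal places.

X̄̄ = (73.21 + 72.55 + 72.56 + 72.80 + 72.90 + 72.33 + 72.38 + 71.65 + 73.77) / 9 = 72.6833
s̄ = (0.05 + 1.42 + 1.78 + 1.10 + 0.69 + 1.13 + 0.92 + 1.31 + 1.38) / 9 = 1.0867
UCL = X̄̄ + A₃·s̄ = 72.6833 + 1.287 × 1.0867 = 74.0819

74.082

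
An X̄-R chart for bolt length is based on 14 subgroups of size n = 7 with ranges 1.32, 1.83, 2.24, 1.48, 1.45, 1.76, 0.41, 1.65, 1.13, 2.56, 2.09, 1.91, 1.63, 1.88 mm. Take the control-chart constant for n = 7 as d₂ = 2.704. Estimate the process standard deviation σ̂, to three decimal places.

0.617

R̄ = (1.32 + 1.83 + 2.24 + 1.48 + 1.45 + 1.76 + 0.41 + 1.65 + 1.13 + 2.56 + 2.09 + 1.91 + 1.63 + 1.88) / 14 = 1.6671
σ̂ = R̄ / d₂ = 1.6671 / 2.704 = 0.6165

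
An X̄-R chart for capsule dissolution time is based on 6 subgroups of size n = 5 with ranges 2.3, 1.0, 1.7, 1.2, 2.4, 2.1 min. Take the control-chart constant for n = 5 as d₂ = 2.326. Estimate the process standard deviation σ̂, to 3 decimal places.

R̄ = (2.3 + 1.0 + 1.7 + 1.2 + 2.4 + 2.1) / 6 = 1.7833
σ̂ = R̄ / d₂ = 1.7833 / 2.326 = 0.7667

0.767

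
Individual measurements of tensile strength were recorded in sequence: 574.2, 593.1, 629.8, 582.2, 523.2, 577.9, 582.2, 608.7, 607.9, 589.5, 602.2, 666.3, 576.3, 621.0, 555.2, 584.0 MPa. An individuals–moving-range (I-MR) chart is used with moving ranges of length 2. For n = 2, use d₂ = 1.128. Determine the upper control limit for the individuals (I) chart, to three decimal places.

693.702

X̄ = (574.2 + 593.1 + 629.8 + 582.2 + 523.2 + 577.9 + 582.2 + 608.7 + 607.9 + 589.5 + 602.2 + 666.3 + 576.3 + 621.0 + 555.2 + 584.0) / 16 = 592.1063
Moving ranges: 18.9, 36.7, 47.6, 59.0, 54.7, 4.3, 26.5, 0.8, 18.4, 12.7, 64.1, 90.0, 44.7, 65.8, 28.8; M̄R̄ = 573.0000 / 15 = 38.2000
UCL = X̄ + 3·M̄R̄/d₂ = 592.1063 + 3 × 38.2000 / 1.128 = 693.7020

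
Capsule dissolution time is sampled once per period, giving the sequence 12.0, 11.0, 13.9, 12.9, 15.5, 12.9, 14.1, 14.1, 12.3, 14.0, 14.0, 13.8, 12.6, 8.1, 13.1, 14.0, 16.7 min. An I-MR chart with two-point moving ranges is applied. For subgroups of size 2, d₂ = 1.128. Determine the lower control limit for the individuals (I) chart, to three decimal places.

8.365

X̄ = (12.0 + 11.0 + 13.9 + 12.9 + 15.5 + 12.9 + 14.1 + 14.1 + 12.3 + 14.0 + 14.0 + 13.8 + 12.6 + 8.1 + 13.1 + 14.0 + 16.7) / 17 = 13.2353
Moving ranges: 1.0, 2.9, 1.0, 2.6, 2.6, 1.2, 0.0, 1.8, 1.7, 0.0, 0.2, 1.2, 4.5, 5.0, 0.9, 2.7; M̄R̄ = 29.3000 / 16 = 1.8313
LCL = X̄ − 3·M̄R̄/d₂ = 13.2353 − 3 × 1.8313 / 1.128 = 8.3649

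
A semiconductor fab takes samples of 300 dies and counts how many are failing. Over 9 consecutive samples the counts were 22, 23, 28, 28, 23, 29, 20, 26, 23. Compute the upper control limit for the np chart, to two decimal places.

p̄ = Σdᵢ / (k·n) = 222 / (9 × 300) = 0.08222
UCL = np̄ + 3·√(np̄(1−p̄)) = 24.6667 + 3 × √(24.6667×0.91778) = 24.6667 + 3 × 4.7580 = 38.9407

38.94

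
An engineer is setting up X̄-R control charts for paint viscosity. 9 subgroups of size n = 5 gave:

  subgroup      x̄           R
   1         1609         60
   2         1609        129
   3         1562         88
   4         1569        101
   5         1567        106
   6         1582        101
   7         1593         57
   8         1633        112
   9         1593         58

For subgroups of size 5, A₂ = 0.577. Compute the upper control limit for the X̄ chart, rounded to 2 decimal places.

X̄̄ = (1609 + 1609 + 1562 + 1569 + 1567 + 1582 + 1593 + 1633 + 1593) / 9 = 14317.0000 / 9 = 1590.7778
R̄ = (60 + 129 + 88 + 101 + 106 + 101 + 57 + 112 + 58) / 9 = 812.0000 / 9 = 90.2222
UCL = X̄̄ + A₂·R̄ = 1590.7778 + 0.577 × 90.2222 = 1642.8360

1642.84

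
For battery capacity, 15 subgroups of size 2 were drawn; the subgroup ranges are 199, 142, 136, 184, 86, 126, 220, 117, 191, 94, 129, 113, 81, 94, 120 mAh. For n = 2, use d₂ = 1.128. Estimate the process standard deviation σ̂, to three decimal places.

R̄ = (199 + 142 + 136 + 184 + 86 + 126 + 220 + 117 + 191 + 94 + 129 + 113 + 81 + 94 + 120) / 15 = 135.4667
σ̂ = R̄ / d₂ = 135.4667 / 1.128 = 120.0946

120.095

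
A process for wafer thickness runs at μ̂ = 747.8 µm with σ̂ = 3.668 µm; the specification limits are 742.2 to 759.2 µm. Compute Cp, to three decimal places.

0.772

Cp = (USL − LSL) / (6σ̂) = (759.2 − 742.2) / (6 × 3.668) = 17.0000 / 22.0080 = 0.7724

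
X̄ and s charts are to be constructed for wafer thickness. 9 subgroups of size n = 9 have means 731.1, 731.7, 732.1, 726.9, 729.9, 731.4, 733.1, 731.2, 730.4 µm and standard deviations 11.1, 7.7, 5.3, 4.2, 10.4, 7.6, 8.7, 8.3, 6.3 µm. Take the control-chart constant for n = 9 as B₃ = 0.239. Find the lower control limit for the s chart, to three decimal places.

s̄ = (11.1 + 7.7 + 5.3 + 4.2 + 10.4 + 7.6 + 8.7 + 8.3 + 6.3) / 9 = 7.7333
LCL_s = B₃·s̄ = 0.239 × 7.7333 = 1.8483

1.848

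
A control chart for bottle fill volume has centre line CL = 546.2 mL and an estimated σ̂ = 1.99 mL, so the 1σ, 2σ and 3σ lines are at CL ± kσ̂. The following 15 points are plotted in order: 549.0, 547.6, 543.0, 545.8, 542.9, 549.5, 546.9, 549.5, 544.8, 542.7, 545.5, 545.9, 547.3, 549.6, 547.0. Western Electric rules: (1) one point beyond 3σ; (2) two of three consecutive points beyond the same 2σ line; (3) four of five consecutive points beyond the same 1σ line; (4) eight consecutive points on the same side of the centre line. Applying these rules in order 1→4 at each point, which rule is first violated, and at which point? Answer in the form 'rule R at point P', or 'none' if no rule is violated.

none

Zone of each point (C = within 1σ̂, B = 1σ̂–2σ̂, A = 2σ̂–3σ̂, * = beyond 3σ̂; sign = side of CL): 1:+B, 2:+C, 3:-B, 4:-C, 5:-B, 6:+B, 7:+C, 8:+B, 9:-C, 10:-B, 11:-C, 12:-C, 13:+C, 14:+B, 15:+C
No rule fires across all 15 points.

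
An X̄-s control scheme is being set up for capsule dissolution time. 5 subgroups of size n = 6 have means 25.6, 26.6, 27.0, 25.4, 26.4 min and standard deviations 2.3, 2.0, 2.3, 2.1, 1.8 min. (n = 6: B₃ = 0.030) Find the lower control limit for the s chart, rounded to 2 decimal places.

s̄ = (2.3 + 2.0 + 2.3 + 2.1 + 1.8) / 5 = 2.1000
LCL_s = B₃·s̄ = 0.030 × 2.1000 = 0.0630

0.06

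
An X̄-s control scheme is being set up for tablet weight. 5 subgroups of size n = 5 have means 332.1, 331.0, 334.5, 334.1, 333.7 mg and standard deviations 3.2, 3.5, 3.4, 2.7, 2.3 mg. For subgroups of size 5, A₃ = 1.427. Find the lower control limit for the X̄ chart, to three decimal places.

328.770

X̄̄ = (332.1 + 331.0 + 334.5 + 334.1 + 333.7) / 5 = 333.0800
s̄ = (3.2 + 3.5 + 3.4 + 2.7 + 2.3) / 5 = 3.0200
LCL = X̄̄ − A₃·s̄ = 333.0800 − 1.427 × 3.0200 = 328.7705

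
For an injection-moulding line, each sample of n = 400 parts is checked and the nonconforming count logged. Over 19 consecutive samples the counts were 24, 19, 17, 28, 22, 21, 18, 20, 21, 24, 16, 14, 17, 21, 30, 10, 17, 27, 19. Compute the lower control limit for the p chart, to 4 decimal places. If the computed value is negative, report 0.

0.0178

p̄ = Σdᵢ / (k·n) = 385 / (19 × 400) = 0.05066
LCL = p̄ − 3·√(p̄(1−p̄)/n) = 0.05066 − 3 × 0.01096 = 0.01776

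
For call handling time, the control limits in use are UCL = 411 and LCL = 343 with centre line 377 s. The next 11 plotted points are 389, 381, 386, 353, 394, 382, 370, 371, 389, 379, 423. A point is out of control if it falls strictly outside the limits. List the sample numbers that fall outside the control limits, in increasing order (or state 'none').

11

Compare each point to [343, 411]: sample 11 = 423 > UCL.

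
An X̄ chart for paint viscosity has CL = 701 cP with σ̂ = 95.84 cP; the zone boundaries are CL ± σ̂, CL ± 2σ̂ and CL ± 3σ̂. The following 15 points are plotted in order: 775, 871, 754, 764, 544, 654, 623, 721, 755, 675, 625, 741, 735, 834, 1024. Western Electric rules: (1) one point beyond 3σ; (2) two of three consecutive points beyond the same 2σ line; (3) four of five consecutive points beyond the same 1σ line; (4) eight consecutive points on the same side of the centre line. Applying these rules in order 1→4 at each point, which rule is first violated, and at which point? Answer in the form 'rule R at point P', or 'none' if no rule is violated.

Zone of each point (C = within 1σ̂, B = 1σ̂–2σ̂, A = 2σ̂–3σ̂, * = beyond 3σ̂; sign = side of CL): 1:+C, 2:+B, 3:+C, 4:+C, 5:-B, 6:-C, 7:-C, 8:+C, 9:+C, 10:-C, 11:-C, 12:+C, 13:+C, 14:+B, 15:+*
Rule 1 (one point beyond the 3σ limits) is satisfied at point 15.

rule 1 at point 15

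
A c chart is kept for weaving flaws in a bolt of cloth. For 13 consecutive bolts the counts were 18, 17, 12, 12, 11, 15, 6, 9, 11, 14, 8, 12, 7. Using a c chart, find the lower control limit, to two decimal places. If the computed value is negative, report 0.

c̄ = (18 + 17 + 12 + 12 + 11 + 15 + 6 + 9 + 11 + 14 + 8 + 12 + 7) / 13 = 152 / 13 = 11.6923
LCL = c̄ − 3√c̄ = 11.6923 − 3 × 3.4194 = 1.4341

1.43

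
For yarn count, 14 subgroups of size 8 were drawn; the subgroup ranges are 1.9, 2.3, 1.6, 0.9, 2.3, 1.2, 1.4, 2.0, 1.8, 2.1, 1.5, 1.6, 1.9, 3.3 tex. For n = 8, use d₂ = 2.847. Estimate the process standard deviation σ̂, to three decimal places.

0.647

R̄ = (1.9 + 2.3 + 1.6 + 0.9 + 2.3 + 1.2 + 1.4 + 2.0 + 1.8 + 2.1 + 1.5 + 1.6 + 1.9 + 3.3) / 14 = 1.8429
σ̂ = R̄ / d₂ = 1.8429 / 2.847 = 0.6473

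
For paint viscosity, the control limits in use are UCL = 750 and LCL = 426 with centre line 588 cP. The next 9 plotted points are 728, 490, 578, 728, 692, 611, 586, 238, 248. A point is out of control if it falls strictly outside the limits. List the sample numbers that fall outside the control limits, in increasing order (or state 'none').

8, 9

Compare each point to [426, 750]: sample 8 = 238 < LCL; sample 9 = 248 < LCL.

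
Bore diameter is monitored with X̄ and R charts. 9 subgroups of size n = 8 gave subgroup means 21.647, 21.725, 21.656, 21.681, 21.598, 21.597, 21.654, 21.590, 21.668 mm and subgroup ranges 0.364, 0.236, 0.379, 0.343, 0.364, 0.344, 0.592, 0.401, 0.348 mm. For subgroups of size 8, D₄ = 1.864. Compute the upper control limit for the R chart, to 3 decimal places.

R̄ = (0.364 + 0.236 + 0.379 + 0.343 + 0.364 + 0.344 + 0.592 + 0.401 + 0.348) / 9 = 3.3710 / 9 = 0.3746
UCL_R = D₄·R̄ = 1.864 × 0.3746 = 0.6982

0.698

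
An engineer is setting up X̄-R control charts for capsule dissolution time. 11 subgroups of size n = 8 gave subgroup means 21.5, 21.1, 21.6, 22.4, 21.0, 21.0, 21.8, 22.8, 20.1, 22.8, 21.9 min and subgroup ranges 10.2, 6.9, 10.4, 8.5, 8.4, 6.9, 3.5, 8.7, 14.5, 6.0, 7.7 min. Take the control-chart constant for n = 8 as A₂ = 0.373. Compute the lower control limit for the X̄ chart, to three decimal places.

18.527

X̄̄ = (21.5 + 21.1 + 21.6 + 22.4 + 21.0 + 21.0 + 21.8 + 22.8 + 20.1 + 22.8 + 21.9) / 11 = 238.0000 / 11 = 21.6364
R̄ = (10.2 + 6.9 + 10.4 + 8.5 + 8.4 + 6.9 + 3.5 + 8.7 + 14.5 + 6.0 + 7.7) / 11 = 91.7000 / 11 = 8.3364
LCL = X̄̄ − A₂·R̄ = 21.6364 − 0.373 × 8.3364 = 18.5269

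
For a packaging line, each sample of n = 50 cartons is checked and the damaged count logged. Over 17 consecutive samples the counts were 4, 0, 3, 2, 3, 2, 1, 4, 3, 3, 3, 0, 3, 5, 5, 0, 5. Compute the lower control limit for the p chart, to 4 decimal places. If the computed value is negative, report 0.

p̄ = Σdᵢ / (k·n) = 46 / (17 × 50) = 0.05412
LCL = p̄ − 3·√(p̄(1−p̄)/n) = 0.05412 − 3 × 0.03200 = -0.04187 → 0 (negative, so LCL = 0)

0.0000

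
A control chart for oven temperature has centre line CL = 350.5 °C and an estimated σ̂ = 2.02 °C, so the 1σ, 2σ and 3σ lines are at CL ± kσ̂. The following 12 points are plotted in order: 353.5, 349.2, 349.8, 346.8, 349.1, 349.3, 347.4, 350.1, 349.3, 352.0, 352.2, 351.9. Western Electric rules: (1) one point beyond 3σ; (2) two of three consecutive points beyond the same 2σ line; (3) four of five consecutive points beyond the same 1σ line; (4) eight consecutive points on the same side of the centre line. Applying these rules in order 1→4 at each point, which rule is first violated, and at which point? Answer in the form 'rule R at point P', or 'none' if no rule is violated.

Zone of each point (C = within 1σ̂, B = 1σ̂–2σ̂, A = 2σ̂–3σ̂, * = beyond 3σ̂; sign = side of CL): 1:+B, 2:-C, 3:-C, 4:-B, 5:-C, 6:-C, 7:-B, 8:-C, 9:-C, 10:+C, 11:+C, 12:+C
Rule 4 (eight consecutive points on the same side of the centre line) is satisfied at point 9.

rule 4 at point 9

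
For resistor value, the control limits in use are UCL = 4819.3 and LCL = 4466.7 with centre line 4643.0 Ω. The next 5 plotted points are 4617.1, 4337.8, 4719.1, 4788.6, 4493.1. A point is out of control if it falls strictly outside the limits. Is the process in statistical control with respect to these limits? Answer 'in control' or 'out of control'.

out of control

Compare each point to [4466.7, 4819.3]: sample 2 = 4337.8 < LCL.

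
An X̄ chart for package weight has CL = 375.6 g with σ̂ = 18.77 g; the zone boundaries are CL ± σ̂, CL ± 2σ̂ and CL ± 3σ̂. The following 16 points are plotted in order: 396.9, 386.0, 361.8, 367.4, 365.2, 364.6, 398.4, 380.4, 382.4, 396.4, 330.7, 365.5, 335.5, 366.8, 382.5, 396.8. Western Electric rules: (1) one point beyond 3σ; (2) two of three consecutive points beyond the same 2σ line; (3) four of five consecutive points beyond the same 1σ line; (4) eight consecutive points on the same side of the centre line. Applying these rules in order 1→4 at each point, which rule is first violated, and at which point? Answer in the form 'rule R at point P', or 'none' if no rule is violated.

Zone of each point (C = within 1σ̂, B = 1σ̂–2σ̂, A = 2σ̂–3σ̂, * = beyond 3σ̂; sign = side of CL): 1:+B, 2:+C, 3:-C, 4:-C, 5:-C, 6:-C, 7:+B, 8:+C, 9:+C, 10:+B, 11:-A, 12:-C, 13:-A, 14:-C, 15:+C, 16:+B
Rule 2 (two of three consecutive points beyond the same 2σ limit) is satisfied at point 13.

rule 2 at point 13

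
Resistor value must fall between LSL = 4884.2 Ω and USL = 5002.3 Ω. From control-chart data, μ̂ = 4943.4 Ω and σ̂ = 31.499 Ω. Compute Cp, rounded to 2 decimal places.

Cp = (USL − LSL) / (6σ̂) = (5002.3 − 4884.2) / (6 × 31.499) = 118.1000 / 188.9940 = 0.6249

0.62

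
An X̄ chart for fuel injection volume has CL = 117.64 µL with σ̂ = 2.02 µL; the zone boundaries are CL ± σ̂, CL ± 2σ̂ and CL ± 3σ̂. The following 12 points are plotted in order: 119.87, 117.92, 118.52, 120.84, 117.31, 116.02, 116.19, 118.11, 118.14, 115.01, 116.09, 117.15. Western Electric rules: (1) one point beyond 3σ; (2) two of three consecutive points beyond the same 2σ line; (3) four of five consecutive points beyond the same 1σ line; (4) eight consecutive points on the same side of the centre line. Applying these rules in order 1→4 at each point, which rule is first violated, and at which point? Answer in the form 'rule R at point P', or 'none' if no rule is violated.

Zone of each point (C = within 1σ̂, B = 1σ̂–2σ̂, A = 2σ̂–3σ̂, * = beyond 3σ̂; sign = side of CL): 1:+B, 2:+C, 3:+C, 4:+B, 5:-C, 6:-C, 7:-C, 8:+C, 9:+C, 10:-B, 11:-C, 12:-C
No rule fires across all 12 points.

none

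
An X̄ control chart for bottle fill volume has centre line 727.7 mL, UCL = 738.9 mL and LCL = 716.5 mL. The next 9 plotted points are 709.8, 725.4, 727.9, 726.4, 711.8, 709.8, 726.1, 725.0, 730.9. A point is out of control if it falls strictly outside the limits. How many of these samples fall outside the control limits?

3

Compare each point to [716.5, 738.9]: sample 1 = 709.8 < LCL; sample 5 = 711.8 < LCL; sample 6 = 709.8 < LCL.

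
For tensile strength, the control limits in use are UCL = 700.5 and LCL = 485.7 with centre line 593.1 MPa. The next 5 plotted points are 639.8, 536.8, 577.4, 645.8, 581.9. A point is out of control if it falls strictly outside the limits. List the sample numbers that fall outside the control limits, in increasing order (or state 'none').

none

All 5 points lie within [485.7, 700.5].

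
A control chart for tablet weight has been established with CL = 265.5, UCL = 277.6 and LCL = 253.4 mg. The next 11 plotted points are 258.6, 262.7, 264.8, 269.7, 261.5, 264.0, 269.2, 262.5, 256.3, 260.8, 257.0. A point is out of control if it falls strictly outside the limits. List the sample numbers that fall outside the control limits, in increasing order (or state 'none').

All 11 points lie within [253.4, 277.6].

none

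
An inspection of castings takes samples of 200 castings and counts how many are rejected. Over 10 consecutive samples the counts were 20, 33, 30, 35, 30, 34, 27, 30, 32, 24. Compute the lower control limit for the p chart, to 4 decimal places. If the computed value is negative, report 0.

p̄ = Σdᵢ / (k·n) = 295 / (10 × 200) = 0.14750
LCL = p̄ − 3·√(p̄(1−p̄)/n) = 0.14750 − 3 × 0.02507 = 0.07228

0.0723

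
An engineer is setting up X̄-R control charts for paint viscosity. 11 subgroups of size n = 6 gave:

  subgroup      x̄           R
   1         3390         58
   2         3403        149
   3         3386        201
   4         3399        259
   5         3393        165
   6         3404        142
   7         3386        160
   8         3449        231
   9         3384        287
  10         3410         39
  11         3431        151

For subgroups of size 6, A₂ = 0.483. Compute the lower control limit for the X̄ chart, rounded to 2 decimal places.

3322.30

X̄̄ = (3390 + 3403 + 3386 + 3399 + 3393 + 3404 + 3386 + 3449 + 3384 + 3410 + 3431) / 11 = 37435.0000 / 11 = 3403.1818
R̄ = (58 + 149 + 201 + 259 + 165 + 142 + 160 + 231 + 287 + 39 + 151) / 11 = 1842.0000 / 11 = 167.4545
LCL = X̄̄ − A₂·R̄ = 3403.1818 − 0.483 × 167.4545 = 3322.3013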